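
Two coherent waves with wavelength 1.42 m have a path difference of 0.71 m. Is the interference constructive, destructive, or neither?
destructive — path difference = 0.5λ, an odd multiple of λ/2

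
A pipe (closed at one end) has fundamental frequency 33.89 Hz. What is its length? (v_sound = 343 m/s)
L = v/(4f₁) = 2.53 m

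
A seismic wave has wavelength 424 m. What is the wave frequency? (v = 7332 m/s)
f = v/λ = 17.29 Hz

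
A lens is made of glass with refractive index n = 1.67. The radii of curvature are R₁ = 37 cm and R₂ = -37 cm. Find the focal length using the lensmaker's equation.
1/f = (n − 1)(1/R₁ − 1/R₂) → f = 27.61 cm (converging lens)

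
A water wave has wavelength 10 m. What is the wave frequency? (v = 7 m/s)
f = v/λ = 0.7 Hz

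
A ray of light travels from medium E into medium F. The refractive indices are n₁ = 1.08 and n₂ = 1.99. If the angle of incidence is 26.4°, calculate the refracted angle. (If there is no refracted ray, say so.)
sin θ₂ = (n₁/n₂)·sin θ₁ = 0.2413 → θ₂ = 13.96°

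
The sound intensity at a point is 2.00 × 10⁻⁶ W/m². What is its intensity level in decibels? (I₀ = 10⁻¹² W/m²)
β = 10·log₁₀(I/I₀) = 63.01 dB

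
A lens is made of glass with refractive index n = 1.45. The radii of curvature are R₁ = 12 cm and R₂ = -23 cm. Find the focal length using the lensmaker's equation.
1/f = (n − 1)(1/R₁ − 1/R₂) → f = 17.52 cm (converging lens)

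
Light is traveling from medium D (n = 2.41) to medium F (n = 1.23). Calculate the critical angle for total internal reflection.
θc = arcsin(n₂/n₁) = 30.69°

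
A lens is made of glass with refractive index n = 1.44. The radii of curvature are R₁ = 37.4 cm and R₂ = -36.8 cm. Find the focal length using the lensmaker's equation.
1/f = (n − 1)(1/R₁ − 1/R₂) → f = 42.16 cm (converging lens)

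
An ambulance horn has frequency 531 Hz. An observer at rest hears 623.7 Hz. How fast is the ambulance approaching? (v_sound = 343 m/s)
v_s = v·(1 − f/f_obs) = 50.98 m/s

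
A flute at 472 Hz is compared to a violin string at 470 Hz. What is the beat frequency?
2 Hz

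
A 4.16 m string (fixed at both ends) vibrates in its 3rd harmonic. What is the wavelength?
λₙ = 2L/n = 2.773 m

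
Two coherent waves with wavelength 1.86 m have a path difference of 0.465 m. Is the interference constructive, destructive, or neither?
neither (partial) — path difference = 0.25λ, neither a whole number of wavelengths nor an odd multiple of λ/2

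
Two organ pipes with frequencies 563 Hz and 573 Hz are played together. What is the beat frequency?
10 Hz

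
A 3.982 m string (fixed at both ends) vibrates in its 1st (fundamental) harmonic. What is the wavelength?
λₙ = 2L/n = 7.964 m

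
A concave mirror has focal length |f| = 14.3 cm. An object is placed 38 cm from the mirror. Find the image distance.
f = +14.3 cm (concave); 1/di = 1/f − 1/do → di = 22.93 cm (real image, in front of mirror)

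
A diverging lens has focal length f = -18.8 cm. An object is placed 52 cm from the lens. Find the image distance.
1/di = 1/f − 1/do → di = -13.81 cm (virtual image)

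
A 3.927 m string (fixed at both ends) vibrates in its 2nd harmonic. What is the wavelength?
λₙ = 2L/n = 3.927 m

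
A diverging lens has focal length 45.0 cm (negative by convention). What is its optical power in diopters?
P = 1/f = -2.222 D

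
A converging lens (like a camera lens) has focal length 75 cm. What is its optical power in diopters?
P = 1/f = 1.333 D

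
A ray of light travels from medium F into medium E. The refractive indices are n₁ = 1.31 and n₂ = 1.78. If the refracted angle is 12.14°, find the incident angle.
sin θ₁ = (n₂/n₁)·sin θ₂ → θ₁ = 16.6°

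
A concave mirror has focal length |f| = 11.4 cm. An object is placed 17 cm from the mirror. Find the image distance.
f = +11.4 cm (concave); 1/di = 1/f − 1/do → di = 34.61 cm (real image, in front of mirror)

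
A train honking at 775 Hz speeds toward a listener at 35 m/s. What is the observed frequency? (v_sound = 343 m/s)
f_obs = f·v/(v − v_s) = 863.1 Hz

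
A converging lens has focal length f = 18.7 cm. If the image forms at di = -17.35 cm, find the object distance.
1/do = 1/f − 1/di → do = 9 cm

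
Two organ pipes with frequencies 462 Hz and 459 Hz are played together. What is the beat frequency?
3 Hz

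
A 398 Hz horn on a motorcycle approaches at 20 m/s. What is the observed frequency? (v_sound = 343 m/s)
f_obs = f·v/(v − v_s) = 422.6 Hz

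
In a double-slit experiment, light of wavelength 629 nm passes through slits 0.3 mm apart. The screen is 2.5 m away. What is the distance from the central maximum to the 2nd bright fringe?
y = mλL/d = 10.48 mm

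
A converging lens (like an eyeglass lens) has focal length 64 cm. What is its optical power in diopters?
P = 1/f = 1.562 D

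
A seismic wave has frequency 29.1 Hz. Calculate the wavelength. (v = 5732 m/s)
λ = v/f = 197 m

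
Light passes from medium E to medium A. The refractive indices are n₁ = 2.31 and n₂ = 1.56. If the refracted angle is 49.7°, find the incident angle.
sin θ₁ = (n₂/n₁)·sin θ₂ → θ₁ = 31°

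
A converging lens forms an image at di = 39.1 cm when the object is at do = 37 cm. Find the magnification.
M = −di/do = -1.057 (inverted image)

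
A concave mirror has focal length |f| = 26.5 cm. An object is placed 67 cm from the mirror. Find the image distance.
f = +26.5 cm (concave); 1/di = 1/f − 1/do → di = 43.84 cm (real image, in front of mirror)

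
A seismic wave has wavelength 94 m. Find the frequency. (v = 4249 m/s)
f = v/λ = 45.2 Hz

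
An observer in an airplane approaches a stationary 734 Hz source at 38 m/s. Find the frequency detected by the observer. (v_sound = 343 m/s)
f_obs = f·(v + v_o)/v = 815.3 Hz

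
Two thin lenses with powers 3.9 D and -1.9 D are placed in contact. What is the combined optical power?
P_total = P₁ + P₂ = 2.0 D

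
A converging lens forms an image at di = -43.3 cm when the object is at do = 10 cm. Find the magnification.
M = −di/do = 4.33 (upright image)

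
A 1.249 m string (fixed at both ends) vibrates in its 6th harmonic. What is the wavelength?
λₙ = 2L/n = 0.4163 m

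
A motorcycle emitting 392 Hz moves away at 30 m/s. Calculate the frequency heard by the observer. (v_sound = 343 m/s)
f_obs = f·v/(v + v_s) = 360.5 Hz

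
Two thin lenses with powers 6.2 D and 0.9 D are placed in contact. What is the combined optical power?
P_total = P₁ + P₂ = 7.1 D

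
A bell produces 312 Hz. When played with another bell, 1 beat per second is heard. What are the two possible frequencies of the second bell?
f₂ = 312 ± 1 Hz → 313 Hz or 311 Hz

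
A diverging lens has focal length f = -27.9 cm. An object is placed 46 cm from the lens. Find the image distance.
1/di = 1/f − 1/do → di = -17.37 cm (virtual image)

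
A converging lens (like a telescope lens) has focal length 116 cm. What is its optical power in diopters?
P = 1/f = 0.8621 D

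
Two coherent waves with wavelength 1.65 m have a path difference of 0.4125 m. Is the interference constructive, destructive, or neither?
neither (partial) — path difference = 0.25λ, neither a whole number of wavelengths nor an odd multiple of λ/2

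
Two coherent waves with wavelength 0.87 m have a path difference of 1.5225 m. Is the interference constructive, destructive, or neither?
neither (partial) — path difference = 1.75λ, neither a whole number of wavelengths nor an odd multiple of λ/2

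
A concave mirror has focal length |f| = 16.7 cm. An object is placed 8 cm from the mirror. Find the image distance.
f = +16.7 cm (concave); 1/di = 1/f − 1/do → di = -15.36 cm (virtual image, behind mirror)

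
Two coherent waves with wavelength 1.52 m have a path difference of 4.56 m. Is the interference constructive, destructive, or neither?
constructive — path difference = 3λ, a whole number of wavelengths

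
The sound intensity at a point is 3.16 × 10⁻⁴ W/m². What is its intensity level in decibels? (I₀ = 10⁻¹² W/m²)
β = 10·log₁₀(I/I₀) = 85 dB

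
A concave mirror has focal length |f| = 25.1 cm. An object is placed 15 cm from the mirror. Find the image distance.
f = +25.1 cm (concave); 1/di = 1/f − 1/do → di = -37.28 cm (virtual image, behind mirror)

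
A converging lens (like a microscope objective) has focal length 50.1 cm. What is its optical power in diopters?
P = 1/f = 1.996 D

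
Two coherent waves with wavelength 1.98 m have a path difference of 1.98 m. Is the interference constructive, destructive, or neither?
constructive — path difference = 1λ, a whole number of wavelengths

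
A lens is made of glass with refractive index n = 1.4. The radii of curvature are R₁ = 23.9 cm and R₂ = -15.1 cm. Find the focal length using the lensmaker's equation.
1/f = (n − 1)(1/R₁ − 1/R₂) → f = 23.13 cm (converging lens)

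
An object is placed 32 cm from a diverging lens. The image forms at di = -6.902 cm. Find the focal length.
1/f = 1/do + 1/di → f = -8.8 cm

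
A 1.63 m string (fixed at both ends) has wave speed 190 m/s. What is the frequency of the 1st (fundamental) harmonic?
fₙ = nv/(2L) = 58.28 Hz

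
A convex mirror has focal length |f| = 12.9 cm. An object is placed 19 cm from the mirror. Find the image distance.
f = −12.9 cm (convex); 1/di = 1/f − 1/do → di = -7.683 cm (virtual image, behind mirror)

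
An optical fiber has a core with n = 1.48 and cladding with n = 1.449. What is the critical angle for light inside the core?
θc = arcsin(n_cladding/n_core) = 78.25°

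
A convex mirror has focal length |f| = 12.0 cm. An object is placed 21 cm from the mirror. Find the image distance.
f = −12.0 cm (convex); 1/di = 1/f − 1/do → di = -7.636 cm (virtual image, behind mirror)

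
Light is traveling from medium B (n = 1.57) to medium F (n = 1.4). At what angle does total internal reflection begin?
θc = arcsin(n₂/n₁) = 63.09°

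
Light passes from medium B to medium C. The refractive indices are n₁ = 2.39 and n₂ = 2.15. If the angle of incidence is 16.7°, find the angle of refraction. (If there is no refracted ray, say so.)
sin θ₂ = (n₁/n₂)·sin θ₁ = 0.3194 → θ₂ = 18.63°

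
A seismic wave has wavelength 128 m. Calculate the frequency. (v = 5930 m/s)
f = v/λ = 46.33 Hz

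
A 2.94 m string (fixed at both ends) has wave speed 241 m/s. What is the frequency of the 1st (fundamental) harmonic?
fₙ = nv/(2L) = 40.99 Hz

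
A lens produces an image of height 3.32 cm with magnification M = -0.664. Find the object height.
ho = |hi|/|M| = 5 cm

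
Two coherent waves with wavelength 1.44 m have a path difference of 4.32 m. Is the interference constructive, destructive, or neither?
constructive — path difference = 3λ, a whole number of wavelengths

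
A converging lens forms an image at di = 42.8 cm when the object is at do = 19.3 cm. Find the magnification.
M = −di/do = -2.218 (inverted image)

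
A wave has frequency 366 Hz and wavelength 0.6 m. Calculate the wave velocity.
v = fλ = 219.6 m/s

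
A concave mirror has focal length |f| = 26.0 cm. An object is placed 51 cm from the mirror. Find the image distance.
f = +26.0 cm (concave); 1/di = 1/f − 1/do → di = 53.04 cm (real image, in front of mirror)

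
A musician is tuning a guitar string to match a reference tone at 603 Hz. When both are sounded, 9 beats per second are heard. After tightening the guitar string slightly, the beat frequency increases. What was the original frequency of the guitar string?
612 Hz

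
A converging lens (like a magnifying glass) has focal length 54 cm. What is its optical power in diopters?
P = 1/f = 1.852 D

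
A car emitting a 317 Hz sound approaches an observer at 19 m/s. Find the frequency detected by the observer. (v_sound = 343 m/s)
f_obs = f·v/(v − v_s) = 335.6 Hz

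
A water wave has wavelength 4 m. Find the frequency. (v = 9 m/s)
f = v/λ = 2.25 Hz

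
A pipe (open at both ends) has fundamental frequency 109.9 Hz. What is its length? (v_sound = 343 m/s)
L = v/(2f₁) = 1.561 m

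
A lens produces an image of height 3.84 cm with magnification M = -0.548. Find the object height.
ho = |hi|/|M| = 7.007 cm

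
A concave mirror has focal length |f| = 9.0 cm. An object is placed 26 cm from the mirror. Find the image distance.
f = +9.0 cm (concave); 1/di = 1/f − 1/do → di = 13.76 cm (real image, in front of mirror)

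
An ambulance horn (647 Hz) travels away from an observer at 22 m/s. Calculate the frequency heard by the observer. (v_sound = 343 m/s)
f_obs = f·v/(v + v_s) = 608 Hz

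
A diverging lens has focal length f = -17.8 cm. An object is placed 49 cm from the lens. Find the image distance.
1/di = 1/f − 1/do → di = -13.06 cm (virtual image)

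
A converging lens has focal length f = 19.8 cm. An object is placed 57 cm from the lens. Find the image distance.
1/di = 1/f − 1/do → di = 30.34 cm (real image)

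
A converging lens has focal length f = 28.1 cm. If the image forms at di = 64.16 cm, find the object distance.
1/do = 1/f − 1/di → do = 50 cm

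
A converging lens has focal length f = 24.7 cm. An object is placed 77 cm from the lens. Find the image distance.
1/di = 1/f − 1/do → di = 36.37 cm (real image)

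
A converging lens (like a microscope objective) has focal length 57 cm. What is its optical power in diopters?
P = 1/f = 1.754 D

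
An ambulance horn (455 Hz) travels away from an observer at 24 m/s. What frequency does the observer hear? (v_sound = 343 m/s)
f_obs = f·v/(v + v_s) = 425.2 Hz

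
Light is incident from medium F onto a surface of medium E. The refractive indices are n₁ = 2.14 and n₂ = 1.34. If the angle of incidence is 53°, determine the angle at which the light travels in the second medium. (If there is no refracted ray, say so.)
sin θ₂ = (n₁/n₂)·sin θ₁ = 1.275 > 1, so there is no refracted ray — the light undergoes total internal reflection.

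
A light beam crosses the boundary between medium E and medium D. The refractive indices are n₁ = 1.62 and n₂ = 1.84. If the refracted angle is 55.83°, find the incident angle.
sin θ₁ = (n₂/n₁)·sin θ₂ → θ₁ = 70.01°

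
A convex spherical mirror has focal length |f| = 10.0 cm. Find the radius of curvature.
R = 2|f| = 20 cm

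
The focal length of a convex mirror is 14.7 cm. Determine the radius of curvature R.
R = 2|f| = 29.4 cm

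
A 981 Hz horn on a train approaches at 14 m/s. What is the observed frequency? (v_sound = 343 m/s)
f_obs = f·v/(v − v_s) = 1023 Hz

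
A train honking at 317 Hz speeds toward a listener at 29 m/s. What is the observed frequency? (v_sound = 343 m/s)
f_obs = f·v/(v − v_s) = 346.3 Hz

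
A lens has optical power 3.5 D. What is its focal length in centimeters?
f = 1/P = 28.57 cm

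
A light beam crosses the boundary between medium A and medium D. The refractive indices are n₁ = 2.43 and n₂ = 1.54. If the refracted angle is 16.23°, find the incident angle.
sin θ₁ = (n₂/n₁)·sin θ₂ → θ₁ = 10.2°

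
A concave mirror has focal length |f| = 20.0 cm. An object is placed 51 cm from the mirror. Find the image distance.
f = +20.0 cm (concave); 1/di = 1/f − 1/do → di = 32.9 cm (real image, in front of mirror)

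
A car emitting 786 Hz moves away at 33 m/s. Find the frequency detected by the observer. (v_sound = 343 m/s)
f_obs = f·v/(v + v_s) = 717 Hz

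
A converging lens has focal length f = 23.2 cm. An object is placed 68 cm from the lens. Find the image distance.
1/di = 1/f − 1/do → di = 35.21 cm (real image)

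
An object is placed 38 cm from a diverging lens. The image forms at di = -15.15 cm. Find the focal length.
1/f = 1/do + 1/di → f = -25.19 cm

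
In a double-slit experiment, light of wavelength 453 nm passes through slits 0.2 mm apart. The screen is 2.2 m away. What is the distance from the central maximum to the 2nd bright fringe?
y = mλL/d = 9.966 mm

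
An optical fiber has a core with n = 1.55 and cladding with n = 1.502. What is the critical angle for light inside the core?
θc = arcsin(n_cladding/n_core) = 75.7°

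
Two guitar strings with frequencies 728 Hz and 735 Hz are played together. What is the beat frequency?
7 Hz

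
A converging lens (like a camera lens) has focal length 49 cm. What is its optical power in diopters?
P = 1/f = 2.041 D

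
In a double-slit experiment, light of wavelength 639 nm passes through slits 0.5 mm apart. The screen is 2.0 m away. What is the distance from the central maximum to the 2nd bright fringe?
y = mλL/d = 5.112 mm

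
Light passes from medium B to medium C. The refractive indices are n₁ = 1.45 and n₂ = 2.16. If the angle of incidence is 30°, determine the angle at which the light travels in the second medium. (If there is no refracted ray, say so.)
sin θ₂ = (n₁/n₂)·sin θ₁ = 0.3356 → θ₂ = 19.61°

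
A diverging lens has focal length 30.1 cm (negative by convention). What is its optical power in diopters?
P = 1/f = -3.322 D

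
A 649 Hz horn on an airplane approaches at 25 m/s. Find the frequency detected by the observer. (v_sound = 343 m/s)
f_obs = f·v/(v − v_s) = 700 Hz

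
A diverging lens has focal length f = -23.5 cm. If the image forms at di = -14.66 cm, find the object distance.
1/do = 1/f − 1/di → do = 38.97 cm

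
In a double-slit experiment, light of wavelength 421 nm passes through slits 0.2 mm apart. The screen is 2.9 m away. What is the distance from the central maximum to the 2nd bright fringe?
y = mλL/d = 12.21 mm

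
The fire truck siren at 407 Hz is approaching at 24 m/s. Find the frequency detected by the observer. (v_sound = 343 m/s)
f_obs = f·v/(v − v_s) = 437.6 Hz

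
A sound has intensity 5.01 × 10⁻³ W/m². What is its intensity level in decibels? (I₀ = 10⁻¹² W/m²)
β = 10·log₁₀(I/I₀) = 97 dB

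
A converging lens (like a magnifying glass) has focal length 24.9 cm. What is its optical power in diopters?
P = 1/f = 4.016 D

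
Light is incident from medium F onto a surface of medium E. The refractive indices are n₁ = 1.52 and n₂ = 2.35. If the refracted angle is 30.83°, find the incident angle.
sin θ₁ = (n₂/n₁)·sin θ₂ → θ₁ = 52.4°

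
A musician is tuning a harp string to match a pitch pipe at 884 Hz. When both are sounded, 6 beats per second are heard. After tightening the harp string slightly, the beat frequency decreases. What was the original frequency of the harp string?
878 Hz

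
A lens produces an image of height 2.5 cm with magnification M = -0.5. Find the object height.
ho = |hi|/|M| = 5 cm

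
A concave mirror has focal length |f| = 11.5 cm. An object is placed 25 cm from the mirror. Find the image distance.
f = +11.5 cm (concave); 1/di = 1/f − 1/do → di = 21.3 cm (real image, in front of mirror)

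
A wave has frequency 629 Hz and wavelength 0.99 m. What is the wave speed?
v = fλ = 622.7 m/s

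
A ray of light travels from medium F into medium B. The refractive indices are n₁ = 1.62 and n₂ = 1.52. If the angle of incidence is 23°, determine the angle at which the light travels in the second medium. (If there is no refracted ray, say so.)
sin θ₂ = (n₁/n₂)·sin θ₁ = 0.4164 → θ₂ = 24.61°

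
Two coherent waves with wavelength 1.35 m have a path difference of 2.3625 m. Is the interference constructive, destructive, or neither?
neither (partial) — path difference = 1.75λ, neither a whole number of wavelengths nor an odd multiple of λ/2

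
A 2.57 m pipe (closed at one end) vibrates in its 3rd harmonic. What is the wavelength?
λₙ = 4L/n = 3.427 m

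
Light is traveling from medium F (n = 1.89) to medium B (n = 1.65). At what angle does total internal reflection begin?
θc = arcsin(n₂/n₁) = 60.81°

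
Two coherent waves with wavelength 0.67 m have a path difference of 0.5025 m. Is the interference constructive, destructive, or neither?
neither (partial) — path difference = 0.75λ, neither a whole number of wavelengths nor an odd multiple of λ/2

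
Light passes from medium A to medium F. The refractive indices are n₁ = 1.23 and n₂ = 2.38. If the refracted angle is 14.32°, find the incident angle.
sin θ₁ = (n₂/n₁)·sin θ₂ → θ₁ = 28.59°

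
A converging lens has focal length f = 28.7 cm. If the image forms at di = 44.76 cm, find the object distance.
1/do = 1/f − 1/di → do = 79.99 cm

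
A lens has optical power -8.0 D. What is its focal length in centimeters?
f = 1/P = -12.5 cm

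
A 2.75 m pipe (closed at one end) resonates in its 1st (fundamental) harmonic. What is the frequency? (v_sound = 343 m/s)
fₙ = nv/(4L) = 31.18 Hz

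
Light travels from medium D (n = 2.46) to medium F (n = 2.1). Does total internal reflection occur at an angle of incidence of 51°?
θc = arcsin(n₂/n₁) = 58.61°; 51° < θc, so no — the ray refracts.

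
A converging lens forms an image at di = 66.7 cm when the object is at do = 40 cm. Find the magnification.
M = −di/do = -1.667 (inverted image)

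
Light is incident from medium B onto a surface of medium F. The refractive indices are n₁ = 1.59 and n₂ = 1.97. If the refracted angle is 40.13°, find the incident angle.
sin θ₁ = (n₂/n₁)·sin θ₂ → θ₁ = 52.99°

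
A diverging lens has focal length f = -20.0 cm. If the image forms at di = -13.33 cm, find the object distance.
1/do = 1/f − 1/di → do = 39.97 cm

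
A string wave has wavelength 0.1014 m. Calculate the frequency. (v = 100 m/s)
f = v/λ = 986.2 Hz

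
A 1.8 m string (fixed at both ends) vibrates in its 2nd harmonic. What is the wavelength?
λₙ = 2L/n = 1.8 m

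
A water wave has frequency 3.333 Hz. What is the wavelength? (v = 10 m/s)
λ = v/f = 3 m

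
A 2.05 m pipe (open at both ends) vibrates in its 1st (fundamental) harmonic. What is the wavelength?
λₙ = 2L/n = 4.1 m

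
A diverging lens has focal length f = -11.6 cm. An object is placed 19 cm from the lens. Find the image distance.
1/di = 1/f − 1/do → di = -7.203 cm (virtual image)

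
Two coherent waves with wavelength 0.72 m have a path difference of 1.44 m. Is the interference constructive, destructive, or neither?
constructive — path difference = 2λ, a whole number of wavelengths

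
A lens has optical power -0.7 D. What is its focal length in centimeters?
f = 1/P = -142.9 cm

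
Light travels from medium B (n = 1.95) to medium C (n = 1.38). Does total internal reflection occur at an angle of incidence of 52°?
θc = arcsin(n₂/n₁) = 45.05°; 52° > θc, so yes — total internal reflection.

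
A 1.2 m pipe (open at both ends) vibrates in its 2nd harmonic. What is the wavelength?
λₙ = 2L/n = 1.2 m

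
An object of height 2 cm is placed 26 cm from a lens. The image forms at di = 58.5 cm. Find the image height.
hi = (-di/do) × ho = -4.5 cm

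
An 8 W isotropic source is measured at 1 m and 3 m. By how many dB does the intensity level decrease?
Δβ = 20·log₁₀(r₂/r₁) = 9.542 dB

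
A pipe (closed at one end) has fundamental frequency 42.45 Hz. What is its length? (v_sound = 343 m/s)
L = v/(4f₁) = 2.02 m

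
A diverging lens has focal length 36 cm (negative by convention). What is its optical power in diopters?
P = 1/f = -2.778 D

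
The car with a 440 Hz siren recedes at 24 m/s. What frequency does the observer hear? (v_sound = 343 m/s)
f_obs = f·v/(v + v_s) = 411.2 Hz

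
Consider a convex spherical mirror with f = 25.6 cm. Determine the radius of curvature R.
R = 2|f| = 51.2 cm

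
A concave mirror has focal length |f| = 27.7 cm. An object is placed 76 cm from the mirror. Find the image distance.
f = +27.7 cm (concave); 1/di = 1/f − 1/do → di = 43.59 cm (real image, in front of mirror)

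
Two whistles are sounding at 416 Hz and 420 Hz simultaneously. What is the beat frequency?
4 Hz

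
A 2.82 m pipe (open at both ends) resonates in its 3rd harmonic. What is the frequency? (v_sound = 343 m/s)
fₙ = nv/(2L) = 182.4 Hz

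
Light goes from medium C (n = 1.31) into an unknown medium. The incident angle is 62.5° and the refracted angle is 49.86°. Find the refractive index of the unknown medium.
n₂ = n₁·sin θ₁ / sin θ₂ = 1.52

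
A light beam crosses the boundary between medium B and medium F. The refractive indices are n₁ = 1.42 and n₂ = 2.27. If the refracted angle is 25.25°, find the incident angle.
sin θ₁ = (n₂/n₁)·sin θ₂ → θ₁ = 42.99°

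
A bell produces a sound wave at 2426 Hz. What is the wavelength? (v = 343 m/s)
λ = v/f = 0.1414 m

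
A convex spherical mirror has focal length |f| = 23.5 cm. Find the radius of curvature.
R = 2|f| = 47 cm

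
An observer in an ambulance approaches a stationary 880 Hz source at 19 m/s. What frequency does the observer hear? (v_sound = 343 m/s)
f_obs = f·(v + v_o)/v = 928.7 Hz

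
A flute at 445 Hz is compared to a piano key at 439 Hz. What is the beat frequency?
6 Hz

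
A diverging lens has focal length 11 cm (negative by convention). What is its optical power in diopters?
P = 1/f = -9.091 D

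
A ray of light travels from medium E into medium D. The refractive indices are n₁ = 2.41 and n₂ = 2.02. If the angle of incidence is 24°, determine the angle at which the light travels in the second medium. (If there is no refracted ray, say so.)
sin θ₂ = (n₁/n₂)·sin θ₁ = 0.4853 → θ₂ = 29.03°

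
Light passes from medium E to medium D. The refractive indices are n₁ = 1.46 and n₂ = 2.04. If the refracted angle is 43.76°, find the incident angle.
sin θ₁ = (n₂/n₁)·sin θ₂ → θ₁ = 75.11°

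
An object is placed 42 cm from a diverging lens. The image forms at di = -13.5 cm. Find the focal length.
1/f = 1/do + 1/di → f = -19.89 cm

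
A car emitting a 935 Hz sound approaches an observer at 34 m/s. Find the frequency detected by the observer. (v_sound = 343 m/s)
f_obs = f·v/(v − v_s) = 1038 Hz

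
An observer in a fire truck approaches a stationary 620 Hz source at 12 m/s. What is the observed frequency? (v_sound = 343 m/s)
f_obs = f·(v + v_o)/v = 641.7 Hz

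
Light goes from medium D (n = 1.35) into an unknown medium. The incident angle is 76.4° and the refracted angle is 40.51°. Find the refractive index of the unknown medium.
n₂ = n₁·sin θ₁ / sin θ₂ = 2.02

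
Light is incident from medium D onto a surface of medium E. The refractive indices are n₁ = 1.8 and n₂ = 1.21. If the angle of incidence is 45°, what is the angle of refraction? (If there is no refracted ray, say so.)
sin θ₂ = (n₁/n₂)·sin θ₁ = 1.052 > 1, so there is no refracted ray — the light undergoes total internal reflection.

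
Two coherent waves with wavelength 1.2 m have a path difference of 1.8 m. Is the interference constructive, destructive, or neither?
destructive — path difference = 1.5λ, an odd multiple of λ/2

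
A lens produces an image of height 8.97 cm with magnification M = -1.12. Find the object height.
ho = |hi|/|M| = 8.009 cm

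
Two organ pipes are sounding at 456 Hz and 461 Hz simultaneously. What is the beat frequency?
5 Hz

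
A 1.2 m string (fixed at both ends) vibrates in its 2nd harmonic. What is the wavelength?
λₙ = 2L/n = 1.2 m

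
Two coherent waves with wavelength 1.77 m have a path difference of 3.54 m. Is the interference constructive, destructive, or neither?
constructive — path difference = 2λ, a whole number of wavelengths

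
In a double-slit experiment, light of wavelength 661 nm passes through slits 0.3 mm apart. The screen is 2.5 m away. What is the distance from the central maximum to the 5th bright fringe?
y = mλL/d = 27.54 mm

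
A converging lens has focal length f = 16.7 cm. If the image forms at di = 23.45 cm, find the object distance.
1/do = 1/f − 1/di → do = 58.02 cm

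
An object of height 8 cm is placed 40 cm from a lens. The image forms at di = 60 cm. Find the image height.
hi = (-di/do) × ho = -12 cm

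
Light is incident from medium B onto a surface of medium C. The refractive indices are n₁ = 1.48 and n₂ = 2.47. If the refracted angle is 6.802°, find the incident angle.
sin θ₁ = (n₂/n₁)·sin θ₂ → θ₁ = 11.4°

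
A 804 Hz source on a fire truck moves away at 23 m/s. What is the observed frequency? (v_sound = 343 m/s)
f_obs = f·v/(v + v_s) = 753.5 Hz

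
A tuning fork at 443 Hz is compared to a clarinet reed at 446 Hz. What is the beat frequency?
3 Hz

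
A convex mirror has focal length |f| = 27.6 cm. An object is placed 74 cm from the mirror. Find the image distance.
f = −27.6 cm (convex); 1/di = 1/f − 1/do → di = -20.1 cm (virtual image, behind mirror)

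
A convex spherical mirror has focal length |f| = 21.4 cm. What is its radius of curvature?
R = 2|f| = 42.8 cm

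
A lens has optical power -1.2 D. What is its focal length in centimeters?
f = 1/P = -83.33 cm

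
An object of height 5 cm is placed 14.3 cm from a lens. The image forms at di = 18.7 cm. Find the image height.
hi = (-di/do) × ho = -6.538 cm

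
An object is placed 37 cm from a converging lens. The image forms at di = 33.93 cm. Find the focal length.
1/f = 1/do + 1/di → f = 17.7 cm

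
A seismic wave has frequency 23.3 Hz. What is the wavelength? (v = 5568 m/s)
λ = v/f = 239 m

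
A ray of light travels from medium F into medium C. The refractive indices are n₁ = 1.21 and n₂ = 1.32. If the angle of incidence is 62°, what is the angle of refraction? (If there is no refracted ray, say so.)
sin θ₂ = (n₁/n₂)·sin θ₁ = 0.8094 → θ₂ = 54.03°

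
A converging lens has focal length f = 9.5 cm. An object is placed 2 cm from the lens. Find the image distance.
1/di = 1/f − 1/do → di = -2.533 cm (virtual image)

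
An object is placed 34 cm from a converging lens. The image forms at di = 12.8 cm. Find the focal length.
1/f = 1/do + 1/di → f = 9.299 cm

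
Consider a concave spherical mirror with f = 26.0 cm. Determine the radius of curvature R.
R = 2|f| = 52 cm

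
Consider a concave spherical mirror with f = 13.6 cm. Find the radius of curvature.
R = 2|f| = 27.2 cm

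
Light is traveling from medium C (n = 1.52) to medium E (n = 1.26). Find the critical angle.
θc = arcsin(n₂/n₁) = 55.99°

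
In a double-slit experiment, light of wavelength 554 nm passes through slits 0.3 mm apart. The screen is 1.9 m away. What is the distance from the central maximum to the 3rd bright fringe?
y = mλL/d = 10.53 mm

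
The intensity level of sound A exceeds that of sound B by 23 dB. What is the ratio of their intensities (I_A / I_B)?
I_A/I_B = 10^(Δβ/10) = 199.5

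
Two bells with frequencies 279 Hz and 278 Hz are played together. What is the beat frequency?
1 Hz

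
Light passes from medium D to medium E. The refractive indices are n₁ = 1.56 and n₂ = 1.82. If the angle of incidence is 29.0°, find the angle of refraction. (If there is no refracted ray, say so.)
sin θ₂ = (n₁/n₂)·sin θ₁ = 0.4156 → θ₂ = 24.55°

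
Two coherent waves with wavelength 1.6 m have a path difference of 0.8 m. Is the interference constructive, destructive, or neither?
destructive — path difference = 0.5λ, an odd multiple of λ/2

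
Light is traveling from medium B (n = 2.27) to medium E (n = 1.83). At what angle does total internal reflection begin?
θc = arcsin(n₂/n₁) = 53.72°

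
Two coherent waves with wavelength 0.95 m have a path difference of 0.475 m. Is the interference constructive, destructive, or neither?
destructive — path difference = 0.5λ, an odd multiple of λ/2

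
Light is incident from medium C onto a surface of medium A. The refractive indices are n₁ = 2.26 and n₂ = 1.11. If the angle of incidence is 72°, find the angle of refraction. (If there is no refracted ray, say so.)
sin θ₂ = (n₁/n₂)·sin θ₁ = 1.936 > 1, so there is no refracted ray — the light undergoes total internal reflection.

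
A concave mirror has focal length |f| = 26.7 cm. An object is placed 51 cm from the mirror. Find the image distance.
f = +26.7 cm (concave); 1/di = 1/f − 1/do → di = 56.04 cm (real image, in front of mirror)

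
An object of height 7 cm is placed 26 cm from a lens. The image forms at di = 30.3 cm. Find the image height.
hi = (-di/do) × ho = -8.158 cm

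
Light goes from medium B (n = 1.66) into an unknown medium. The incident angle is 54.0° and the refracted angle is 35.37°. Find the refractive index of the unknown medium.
n₂ = n₁·sin θ₁ / sin θ₂ = 2.32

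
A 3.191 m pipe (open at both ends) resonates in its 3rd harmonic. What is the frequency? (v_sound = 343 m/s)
fₙ = nv/(2L) = 161.2 Hz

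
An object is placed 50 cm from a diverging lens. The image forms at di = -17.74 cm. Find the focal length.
1/f = 1/do + 1/di → f = -27.5 cm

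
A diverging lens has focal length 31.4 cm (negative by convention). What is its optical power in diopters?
P = 1/f = -3.185 D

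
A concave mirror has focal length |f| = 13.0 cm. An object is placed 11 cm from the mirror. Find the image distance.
f = +13.0 cm (concave); 1/di = 1/f − 1/do → di = -71.5 cm (virtual image, behind mirror)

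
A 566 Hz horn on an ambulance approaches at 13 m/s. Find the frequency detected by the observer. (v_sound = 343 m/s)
f_obs = f·v/(v − v_s) = 588.3 Hz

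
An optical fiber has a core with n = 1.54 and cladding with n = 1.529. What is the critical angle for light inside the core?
θc = arcsin(n_cladding/n_core) = 83.15°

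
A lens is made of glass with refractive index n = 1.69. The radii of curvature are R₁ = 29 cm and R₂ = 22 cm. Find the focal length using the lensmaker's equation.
1/f = (n − 1)(1/R₁ − 1/R₂) → f = -132.1 cm (diverging lens)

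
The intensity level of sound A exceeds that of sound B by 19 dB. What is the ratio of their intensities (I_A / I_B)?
I_A/I_B = 10^(Δβ/10) = 79.43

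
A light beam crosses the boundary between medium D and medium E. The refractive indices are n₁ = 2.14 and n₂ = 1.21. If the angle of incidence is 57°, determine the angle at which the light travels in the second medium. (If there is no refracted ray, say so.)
sin θ₂ = (n₁/n₂)·sin θ₁ = 1.483 > 1, so there is no refracted ray — the light undergoes total internal reflection.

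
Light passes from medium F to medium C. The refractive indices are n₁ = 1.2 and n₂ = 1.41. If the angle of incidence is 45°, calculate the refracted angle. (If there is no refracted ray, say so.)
sin θ₂ = (n₁/n₂)·sin θ₁ = 0.6018 → θ₂ = 37°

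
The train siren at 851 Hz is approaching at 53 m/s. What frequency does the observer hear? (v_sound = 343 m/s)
f_obs = f·v/(v − v_s) = 1007 Hz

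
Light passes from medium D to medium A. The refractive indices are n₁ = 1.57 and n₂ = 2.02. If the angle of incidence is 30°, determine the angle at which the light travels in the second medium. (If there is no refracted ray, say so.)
sin θ₂ = (n₁/n₂)·sin θ₁ = 0.3886 → θ₂ = 22.87°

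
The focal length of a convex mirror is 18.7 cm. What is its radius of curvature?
R = 2|f| = 37.4 cm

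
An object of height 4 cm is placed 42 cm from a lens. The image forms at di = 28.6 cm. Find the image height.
hi = (-di/do) × ho = -2.724 cm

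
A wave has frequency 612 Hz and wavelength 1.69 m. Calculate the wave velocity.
v = fλ = 1034 m/s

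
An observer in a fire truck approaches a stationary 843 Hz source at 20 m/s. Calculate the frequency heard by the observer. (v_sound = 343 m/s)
f_obs = f·(v + v_o)/v = 892.2 Hz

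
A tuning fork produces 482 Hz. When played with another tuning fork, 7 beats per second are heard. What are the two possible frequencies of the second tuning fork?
f₂ = 482 ± 7 Hz → 489 Hz or 475 Hz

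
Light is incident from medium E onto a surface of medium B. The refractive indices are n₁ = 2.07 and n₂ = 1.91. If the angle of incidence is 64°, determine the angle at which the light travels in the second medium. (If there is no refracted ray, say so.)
sin θ₂ = (n₁/n₂)·sin θ₁ = 0.9741 → θ₂ = 76.93°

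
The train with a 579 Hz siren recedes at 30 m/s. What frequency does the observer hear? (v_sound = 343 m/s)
f_obs = f·v/(v + v_s) = 532.4 Hz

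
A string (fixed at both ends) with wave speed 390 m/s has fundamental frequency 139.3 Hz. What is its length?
L = v/(2f₁) = 1.4 m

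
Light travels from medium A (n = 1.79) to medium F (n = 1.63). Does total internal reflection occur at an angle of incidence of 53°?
θc = arcsin(n₂/n₁) = 65.59°; 53° < θc, so no — the ray refracts.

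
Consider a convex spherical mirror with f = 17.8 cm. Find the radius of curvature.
R = 2|f| = 35.6 cm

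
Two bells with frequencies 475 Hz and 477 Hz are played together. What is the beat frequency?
2 Hz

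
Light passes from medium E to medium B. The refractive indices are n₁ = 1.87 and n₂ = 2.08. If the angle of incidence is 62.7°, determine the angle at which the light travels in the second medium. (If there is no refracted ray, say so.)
sin θ₂ = (n₁/n₂)·sin θ₁ = 0.7989 → θ₂ = 53.03°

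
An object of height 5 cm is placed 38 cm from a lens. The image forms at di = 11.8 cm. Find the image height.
hi = (-di/do) × ho = -1.553 cm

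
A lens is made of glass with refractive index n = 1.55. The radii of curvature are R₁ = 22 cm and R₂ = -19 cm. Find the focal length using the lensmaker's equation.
1/f = (n − 1)(1/R₁ − 1/R₂) → f = 18.54 cm (converging lens)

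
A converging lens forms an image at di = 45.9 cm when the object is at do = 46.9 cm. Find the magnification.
M = −di/do = -0.9787 (inverted image)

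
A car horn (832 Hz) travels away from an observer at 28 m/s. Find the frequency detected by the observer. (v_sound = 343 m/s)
f_obs = f·v/(v + v_s) = 769.2 Hz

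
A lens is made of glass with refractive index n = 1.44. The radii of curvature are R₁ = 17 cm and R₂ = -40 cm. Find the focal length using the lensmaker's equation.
1/f = (n − 1)(1/R₁ − 1/R₂) → f = 27.11 cm (converging lens)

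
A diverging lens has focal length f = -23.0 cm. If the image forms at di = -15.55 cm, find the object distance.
1/do = 1/f − 1/di → do = 48.01 cm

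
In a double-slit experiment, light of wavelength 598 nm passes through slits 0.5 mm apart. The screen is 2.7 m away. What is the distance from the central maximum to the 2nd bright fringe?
y = mλL/d = 6.458 mm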